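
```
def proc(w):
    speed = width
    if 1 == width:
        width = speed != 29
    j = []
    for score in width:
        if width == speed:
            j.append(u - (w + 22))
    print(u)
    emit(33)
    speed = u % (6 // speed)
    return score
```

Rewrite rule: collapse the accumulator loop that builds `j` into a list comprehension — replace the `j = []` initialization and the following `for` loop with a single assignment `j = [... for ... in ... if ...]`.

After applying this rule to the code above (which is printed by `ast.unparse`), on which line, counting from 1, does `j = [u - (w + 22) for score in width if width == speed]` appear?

5

Transformed code:
def proc(w):
    speed = width
    if 1 == width:
        width = speed != 29
    j = [u - (w + 22) for score in width if width == speed]
    print(u)
    emit(33)
    speed = u % (6 // speed)
    return score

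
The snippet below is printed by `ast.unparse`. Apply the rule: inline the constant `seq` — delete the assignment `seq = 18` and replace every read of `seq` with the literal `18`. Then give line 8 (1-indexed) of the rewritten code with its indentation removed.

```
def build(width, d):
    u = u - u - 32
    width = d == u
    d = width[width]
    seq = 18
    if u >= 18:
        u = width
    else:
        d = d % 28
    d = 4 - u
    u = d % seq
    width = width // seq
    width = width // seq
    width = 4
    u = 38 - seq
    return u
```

Transformed code:
def build(width, d):
    u = u - u - 32
    width = d == u
    d = width[width]
    if u >= 18:
        u = width
    else:
        d = d % 28
    d = 4 - u
    u = d % 18
    width = width // 18
    width = width // 18
    width = 4
    u = 38 - 18
    return u

d = d % 28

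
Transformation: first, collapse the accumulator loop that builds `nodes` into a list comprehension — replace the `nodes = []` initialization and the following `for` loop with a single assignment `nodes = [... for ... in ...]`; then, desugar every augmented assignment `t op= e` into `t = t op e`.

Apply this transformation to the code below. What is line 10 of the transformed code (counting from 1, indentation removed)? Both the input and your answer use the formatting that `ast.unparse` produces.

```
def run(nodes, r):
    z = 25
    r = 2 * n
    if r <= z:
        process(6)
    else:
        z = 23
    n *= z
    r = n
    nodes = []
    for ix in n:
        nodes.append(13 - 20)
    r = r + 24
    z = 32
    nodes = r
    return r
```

nodes = [13 - 20 for ix in n]

Transformed code:
def run(nodes, r):
    z = 25
    r = 2 * n
    if r <= z:
        process(6)
    else:
        z = 23
    n = n * z
    r = n
    nodes = [13 - 20 for ix in n]
    r = r + 24
    z = 32
    nodes = r
    return r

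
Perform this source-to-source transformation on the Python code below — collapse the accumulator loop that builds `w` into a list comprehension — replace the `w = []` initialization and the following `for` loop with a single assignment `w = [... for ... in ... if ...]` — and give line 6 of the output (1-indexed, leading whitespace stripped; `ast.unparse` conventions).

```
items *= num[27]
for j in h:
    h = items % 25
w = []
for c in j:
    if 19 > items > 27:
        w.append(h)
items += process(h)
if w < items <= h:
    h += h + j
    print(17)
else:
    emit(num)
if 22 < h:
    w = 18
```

Transformed code:
items *= num[27]
for j in h:
    h = items % 25
w = [h for c in j if 19 > items > 27]
items += process(h)
if w < items <= h:
    h += h + j
    print(17)
else:
    emit(num)
if 22 < h:
    w = 18

if w < items <= h:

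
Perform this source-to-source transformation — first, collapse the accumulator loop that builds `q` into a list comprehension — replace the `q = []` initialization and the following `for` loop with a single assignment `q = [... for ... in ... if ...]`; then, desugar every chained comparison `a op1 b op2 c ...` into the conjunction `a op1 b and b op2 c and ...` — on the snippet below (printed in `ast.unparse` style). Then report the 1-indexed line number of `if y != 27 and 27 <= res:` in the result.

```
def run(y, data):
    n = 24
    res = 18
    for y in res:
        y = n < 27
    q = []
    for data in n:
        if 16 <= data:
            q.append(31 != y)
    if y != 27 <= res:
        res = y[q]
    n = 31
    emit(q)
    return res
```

7

Transformed code:
def run(y, data):
    n = 24
    res = 18
    for y in res:
        y = n < 27
    q = [31 != y for data in n if 16 <= data]
    if y != 27 and 27 <= res:
        res = y[q]
    n = 31
    emit(q)
    return res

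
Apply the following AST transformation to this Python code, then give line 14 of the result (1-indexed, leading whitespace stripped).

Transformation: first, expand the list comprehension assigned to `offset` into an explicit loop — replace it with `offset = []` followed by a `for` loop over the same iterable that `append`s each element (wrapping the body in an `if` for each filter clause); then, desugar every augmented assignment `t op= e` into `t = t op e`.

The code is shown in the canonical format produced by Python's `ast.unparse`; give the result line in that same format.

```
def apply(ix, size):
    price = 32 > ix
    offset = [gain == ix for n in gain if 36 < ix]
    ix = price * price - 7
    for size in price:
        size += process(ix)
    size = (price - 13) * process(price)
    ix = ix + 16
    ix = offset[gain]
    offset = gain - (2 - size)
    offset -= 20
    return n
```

offset = offset - 20

Transformed code:
def apply(ix, size):
    price = 32 > ix
    offset = []
    for n in gain:
        if 36 < ix:
            offset.append(gain == ix)
    ix = price * price - 7
    for size in price:
        size = size + process(ix)
    size = (price - 13) * process(price)
    ix = ix + 16
    ix = offset[gain]
    offset = gain - (2 - size)
    offset = offset - 20
    return n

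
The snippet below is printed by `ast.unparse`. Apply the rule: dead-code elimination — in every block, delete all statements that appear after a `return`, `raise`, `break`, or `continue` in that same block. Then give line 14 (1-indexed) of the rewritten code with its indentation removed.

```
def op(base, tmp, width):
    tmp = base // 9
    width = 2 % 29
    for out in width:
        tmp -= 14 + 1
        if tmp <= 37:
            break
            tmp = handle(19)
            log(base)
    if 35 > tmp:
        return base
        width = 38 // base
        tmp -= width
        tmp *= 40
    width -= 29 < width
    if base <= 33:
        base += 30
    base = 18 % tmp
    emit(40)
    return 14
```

emit(40)

Transformed code:
def op(base, tmp, width):
    tmp = base // 9
    width = 2 % 29
    for out in width:
        tmp -= 14 + 1
        if tmp <= 37:
            break
    if 35 > tmp:
        return base
    width -= 29 < width
    if base <= 33:
        base += 30
    base = 18 % tmp
    emit(40)
    return 14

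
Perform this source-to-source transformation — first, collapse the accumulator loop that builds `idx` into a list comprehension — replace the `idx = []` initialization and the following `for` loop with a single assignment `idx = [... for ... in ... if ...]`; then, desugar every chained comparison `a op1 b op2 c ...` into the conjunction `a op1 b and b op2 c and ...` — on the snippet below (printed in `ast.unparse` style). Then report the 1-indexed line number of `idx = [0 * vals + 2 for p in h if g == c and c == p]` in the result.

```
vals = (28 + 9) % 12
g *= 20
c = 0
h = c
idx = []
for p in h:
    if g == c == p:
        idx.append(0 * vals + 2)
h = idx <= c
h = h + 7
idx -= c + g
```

Transformed code:
vals = (28 + 9) % 12
g *= 20
c = 0
h = c
idx = [0 * vals + 2 for p in h if g == c and c == p]
h = idx <= c
h = h + 7
idx -= c + g

5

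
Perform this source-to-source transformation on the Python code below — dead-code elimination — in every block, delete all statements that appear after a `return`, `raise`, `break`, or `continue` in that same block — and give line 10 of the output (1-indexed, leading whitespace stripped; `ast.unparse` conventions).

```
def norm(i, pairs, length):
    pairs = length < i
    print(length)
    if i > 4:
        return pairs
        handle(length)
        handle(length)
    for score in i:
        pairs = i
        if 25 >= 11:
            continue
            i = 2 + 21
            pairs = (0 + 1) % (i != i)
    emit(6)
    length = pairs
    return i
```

Transformed code:
def norm(i, pairs, length):
    pairs = length < i
    print(length)
    if i > 4:
        return pairs
    for score in i:
        pairs = i
        if 25 >= 11:
            continue
    emit(6)
    length = pairs
    return i

emit(6)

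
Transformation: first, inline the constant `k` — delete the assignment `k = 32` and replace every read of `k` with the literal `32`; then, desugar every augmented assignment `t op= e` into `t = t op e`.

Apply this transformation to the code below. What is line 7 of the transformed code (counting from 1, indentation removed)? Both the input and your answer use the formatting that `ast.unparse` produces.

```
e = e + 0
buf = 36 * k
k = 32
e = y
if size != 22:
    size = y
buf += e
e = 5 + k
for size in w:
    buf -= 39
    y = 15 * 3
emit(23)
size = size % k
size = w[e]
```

Transformed code:
e = e + 0
buf = 36 * 32
e = y
if size != 22:
    size = y
buf = buf + e
e = 5 + 32
for size in w:
    buf = buf - 39
    y = 15 * 3
emit(23)
size = size % 32
size = w[e]

e = 5 + 32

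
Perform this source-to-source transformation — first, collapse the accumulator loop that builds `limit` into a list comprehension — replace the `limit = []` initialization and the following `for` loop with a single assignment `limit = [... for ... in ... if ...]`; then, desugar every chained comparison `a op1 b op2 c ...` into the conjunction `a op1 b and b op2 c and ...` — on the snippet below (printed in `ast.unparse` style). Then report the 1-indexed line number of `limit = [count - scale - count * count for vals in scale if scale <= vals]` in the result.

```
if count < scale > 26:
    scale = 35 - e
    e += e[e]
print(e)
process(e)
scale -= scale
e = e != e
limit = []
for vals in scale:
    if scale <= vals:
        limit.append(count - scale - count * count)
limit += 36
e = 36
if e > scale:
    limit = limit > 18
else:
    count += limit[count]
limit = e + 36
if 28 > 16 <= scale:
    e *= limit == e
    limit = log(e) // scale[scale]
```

8

Transformed code:
if count < scale and scale > 26:
    scale = 35 - e
    e += e[e]
print(e)
process(e)
scale -= scale
e = e != e
limit = [count - scale - count * count for vals in scale if scale <= vals]
limit += 36
e = 36
if e > scale:
    limit = limit > 18
else:
    count += limit[count]
limit = e + 36
if 28 > 16 and 16 <= scale:
    e *= limit == e
    limit = log(e) // scale[scale]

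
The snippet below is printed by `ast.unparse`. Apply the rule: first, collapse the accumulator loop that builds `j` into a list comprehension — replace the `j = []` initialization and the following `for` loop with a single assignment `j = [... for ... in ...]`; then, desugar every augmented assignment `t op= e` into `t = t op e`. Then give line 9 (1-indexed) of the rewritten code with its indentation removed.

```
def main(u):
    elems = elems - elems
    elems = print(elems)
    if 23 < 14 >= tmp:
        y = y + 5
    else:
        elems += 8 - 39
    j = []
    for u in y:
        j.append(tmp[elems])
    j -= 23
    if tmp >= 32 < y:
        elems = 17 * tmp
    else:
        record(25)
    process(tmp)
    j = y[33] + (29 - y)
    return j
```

j = j - 23

Transformed code:
def main(u):
    elems = elems - elems
    elems = print(elems)
    if 23 < 14 >= tmp:
        y = y + 5
    else:
        elems = elems + (8 - 39)
    j = [tmp[elems] for u in y]
    j = j - 23
    if tmp >= 32 < y:
        elems = 17 * tmp
    else:
        record(25)
    process(tmp)
    j = y[33] + (29 - y)
    return j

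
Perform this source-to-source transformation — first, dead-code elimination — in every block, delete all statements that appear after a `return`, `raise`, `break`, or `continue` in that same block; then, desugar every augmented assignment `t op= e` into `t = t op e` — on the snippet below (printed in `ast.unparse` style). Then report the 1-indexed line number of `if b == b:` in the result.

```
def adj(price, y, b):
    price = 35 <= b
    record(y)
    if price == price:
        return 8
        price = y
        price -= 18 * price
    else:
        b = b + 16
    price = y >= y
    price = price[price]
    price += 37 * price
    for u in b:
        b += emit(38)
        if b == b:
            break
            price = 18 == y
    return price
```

Transformed code:
def adj(price, y, b):
    price = 35 <= b
    record(y)
    if price == price:
        return 8
    else:
        b = b + 16
    price = y >= y
    price = price[price]
    price = price + 37 * price
    for u in b:
        b = b + emit(38)
        if b == b:
            break
    return price

13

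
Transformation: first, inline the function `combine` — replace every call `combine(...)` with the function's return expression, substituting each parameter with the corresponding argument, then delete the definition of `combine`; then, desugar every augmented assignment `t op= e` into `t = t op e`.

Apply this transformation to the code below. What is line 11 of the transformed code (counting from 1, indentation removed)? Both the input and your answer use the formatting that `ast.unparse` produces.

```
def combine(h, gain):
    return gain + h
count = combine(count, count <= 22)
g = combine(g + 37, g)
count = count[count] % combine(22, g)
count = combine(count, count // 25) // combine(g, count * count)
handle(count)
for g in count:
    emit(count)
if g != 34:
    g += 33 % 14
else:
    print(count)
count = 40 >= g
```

Transformed code:
count = (count <= 22) + count
g = g + (g + 37)
count = count[count] % (g + 22)
count = (count // 25 + count) // (count * count + g)
handle(count)
for g in count:
    emit(count)
if g != 34:
    g = g + 33 % 14
else:
    print(count)
count = 40 >= g

print(count)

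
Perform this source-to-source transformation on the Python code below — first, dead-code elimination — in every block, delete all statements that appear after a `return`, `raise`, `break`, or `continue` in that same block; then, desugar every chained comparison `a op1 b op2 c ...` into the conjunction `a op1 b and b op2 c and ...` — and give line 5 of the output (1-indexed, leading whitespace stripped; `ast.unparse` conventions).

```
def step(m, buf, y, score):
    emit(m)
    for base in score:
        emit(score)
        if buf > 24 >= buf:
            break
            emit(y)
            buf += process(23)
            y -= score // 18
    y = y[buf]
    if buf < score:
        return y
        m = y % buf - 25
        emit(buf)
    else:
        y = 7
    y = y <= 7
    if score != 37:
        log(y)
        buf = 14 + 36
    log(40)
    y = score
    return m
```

if buf > 24 and 24 >= buf:

Transformed code:
def step(m, buf, y, score):
    emit(m)
    for base in score:
        emit(score)
        if buf > 24 and 24 >= buf:
            break
    y = y[buf]
    if buf < score:
        return y
    else:
        y = 7
    y = y <= 7
    if score != 37:
        log(y)
        buf = 14 + 36
    log(40)
    y = score
    return m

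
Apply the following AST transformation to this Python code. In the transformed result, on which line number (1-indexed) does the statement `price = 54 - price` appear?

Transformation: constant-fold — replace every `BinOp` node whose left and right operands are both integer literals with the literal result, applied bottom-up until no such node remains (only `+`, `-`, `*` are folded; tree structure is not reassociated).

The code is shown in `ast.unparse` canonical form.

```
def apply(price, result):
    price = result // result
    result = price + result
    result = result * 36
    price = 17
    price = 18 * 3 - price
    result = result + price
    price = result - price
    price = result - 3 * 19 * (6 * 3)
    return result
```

6

Transformed code:
def apply(price, result):
    price = result // result
    result = price + result
    result = result * 36
    price = 17
    price = 54 - price
    result = result + price
    price = result - price
    price = result - 1026
    return result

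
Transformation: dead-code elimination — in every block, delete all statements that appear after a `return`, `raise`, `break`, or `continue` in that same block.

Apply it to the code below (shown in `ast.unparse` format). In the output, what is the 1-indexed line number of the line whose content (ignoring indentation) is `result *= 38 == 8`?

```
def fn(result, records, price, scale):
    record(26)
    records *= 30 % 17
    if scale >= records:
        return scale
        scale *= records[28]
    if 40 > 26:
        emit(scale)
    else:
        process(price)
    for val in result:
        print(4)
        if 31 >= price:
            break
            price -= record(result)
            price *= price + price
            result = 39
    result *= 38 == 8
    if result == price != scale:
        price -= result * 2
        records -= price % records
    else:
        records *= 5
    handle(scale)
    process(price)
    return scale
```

Transformed code:
def fn(result, records, price, scale):
    record(26)
    records *= 30 % 17
    if scale >= records:
        return scale
    if 40 > 26:
        emit(scale)
    else:
        process(price)
    for val in result:
        print(4)
        if 31 >= price:
            break
    result *= 38 == 8
    if result == price != scale:
        price -= result * 2
        records -= price % records
    else:
        records *= 5
    handle(scale)
    process(price)
    return scale

14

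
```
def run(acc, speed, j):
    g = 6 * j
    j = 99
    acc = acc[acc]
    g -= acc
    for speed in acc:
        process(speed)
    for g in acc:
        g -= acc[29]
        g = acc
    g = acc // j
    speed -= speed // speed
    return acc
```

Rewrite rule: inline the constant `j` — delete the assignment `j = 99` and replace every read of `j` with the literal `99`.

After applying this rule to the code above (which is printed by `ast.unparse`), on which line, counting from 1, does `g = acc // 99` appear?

Transformed code:
def run(acc, speed, j):
    g = 6 * 99
    acc = acc[acc]
    g -= acc
    for speed in acc:
        process(speed)
    for g in acc:
        g -= acc[29]
        g = acc
    g = acc // 99
    speed -= speed // speed
    return acc

10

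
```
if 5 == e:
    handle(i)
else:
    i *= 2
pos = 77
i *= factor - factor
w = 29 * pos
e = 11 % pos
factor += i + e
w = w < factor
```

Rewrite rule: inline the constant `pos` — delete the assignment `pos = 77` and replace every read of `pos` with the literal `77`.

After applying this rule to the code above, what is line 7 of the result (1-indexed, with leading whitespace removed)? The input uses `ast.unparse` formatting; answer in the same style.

e = 11 % 77

Transformed code:
if 5 == e:
    handle(i)
else:
    i *= 2
i *= factor - factor
w = 29 * 77
e = 11 % 77
factor += i + e
w = w < factor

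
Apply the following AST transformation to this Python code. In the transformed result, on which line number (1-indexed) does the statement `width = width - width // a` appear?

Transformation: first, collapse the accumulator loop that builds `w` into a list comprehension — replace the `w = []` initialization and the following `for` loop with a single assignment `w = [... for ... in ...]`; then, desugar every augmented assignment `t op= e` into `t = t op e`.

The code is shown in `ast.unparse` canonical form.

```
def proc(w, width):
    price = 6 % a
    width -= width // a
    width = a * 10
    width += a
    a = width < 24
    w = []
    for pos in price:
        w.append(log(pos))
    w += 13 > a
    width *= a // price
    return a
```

3

Transformed code:
def proc(w, width):
    price = 6 % a
    width = width - width // a
    width = a * 10
    width = width + a
    a = width < 24
    w = [log(pos) for pos in price]
    w = w + (13 > a)
    width = width * (a // price)
    return a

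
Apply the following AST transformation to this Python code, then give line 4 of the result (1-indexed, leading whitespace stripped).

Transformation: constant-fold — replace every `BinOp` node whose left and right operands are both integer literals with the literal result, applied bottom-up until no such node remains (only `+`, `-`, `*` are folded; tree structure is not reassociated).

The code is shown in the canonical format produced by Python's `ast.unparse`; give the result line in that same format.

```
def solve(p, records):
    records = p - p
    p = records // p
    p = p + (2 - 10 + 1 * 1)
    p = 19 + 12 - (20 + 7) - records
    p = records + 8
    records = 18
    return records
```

p = p + -7

Transformed code:
def solve(p, records):
    records = p - p
    p = records // p
    p = p + -7
    p = 4 - records
    p = records + 8
    records = 18
    return records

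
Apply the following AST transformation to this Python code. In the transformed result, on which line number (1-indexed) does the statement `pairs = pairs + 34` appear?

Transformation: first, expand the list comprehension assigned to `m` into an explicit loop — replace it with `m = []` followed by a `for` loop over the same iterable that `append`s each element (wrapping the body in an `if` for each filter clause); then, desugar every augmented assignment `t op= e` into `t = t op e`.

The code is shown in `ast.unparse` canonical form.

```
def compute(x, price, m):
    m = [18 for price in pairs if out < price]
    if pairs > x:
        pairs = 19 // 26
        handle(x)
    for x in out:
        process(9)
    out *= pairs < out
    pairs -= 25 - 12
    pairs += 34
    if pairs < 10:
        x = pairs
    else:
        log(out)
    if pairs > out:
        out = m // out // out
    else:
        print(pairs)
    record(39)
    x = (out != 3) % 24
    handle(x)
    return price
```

Transformed code:
def compute(x, price, m):
    m = []
    for price in pairs:
        if out < price:
            m.append(18)
    if pairs > x:
        pairs = 19 // 26
        handle(x)
    for x in out:
        process(9)
    out = out * (pairs < out)
    pairs = pairs - (25 - 12)
    pairs = pairs + 34
    if pairs < 10:
        x = pairs
    else:
        log(out)
    if pairs > out:
        out = m // out // out
    else:
        print(pairs)
    record(39)
    x = (out != 3) % 24
    handle(x)
    return price

13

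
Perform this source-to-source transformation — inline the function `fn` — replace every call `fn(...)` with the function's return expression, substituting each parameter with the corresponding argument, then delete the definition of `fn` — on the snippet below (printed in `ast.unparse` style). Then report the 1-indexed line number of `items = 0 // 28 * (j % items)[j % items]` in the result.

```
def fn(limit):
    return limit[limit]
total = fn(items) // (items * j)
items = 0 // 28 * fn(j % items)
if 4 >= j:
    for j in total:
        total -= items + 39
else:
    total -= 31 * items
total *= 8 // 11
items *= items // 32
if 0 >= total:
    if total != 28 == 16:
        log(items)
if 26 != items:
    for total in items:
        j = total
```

2

Transformed code:
total = items[items] // (items * j)
items = 0 // 28 * (j % items)[j % items]
if 4 >= j:
    for j in total:
        total -= items + 39
else:
    total -= 31 * items
total *= 8 // 11
items *= items // 32
if 0 >= total:
    if total != 28 == 16:
        log(items)
if 26 != items:
    for total in items:
        j = total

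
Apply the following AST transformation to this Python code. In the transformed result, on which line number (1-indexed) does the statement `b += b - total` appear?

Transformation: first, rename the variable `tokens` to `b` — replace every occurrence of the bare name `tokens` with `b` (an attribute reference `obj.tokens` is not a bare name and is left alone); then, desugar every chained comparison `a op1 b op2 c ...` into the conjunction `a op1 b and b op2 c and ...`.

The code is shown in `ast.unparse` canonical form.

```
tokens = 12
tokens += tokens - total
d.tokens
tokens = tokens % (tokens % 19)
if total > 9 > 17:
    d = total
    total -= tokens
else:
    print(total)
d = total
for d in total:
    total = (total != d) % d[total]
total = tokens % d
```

Transformed code:
b = 12
b += b - total
d.tokens
b = b % (b % 19)
if total > 9 and 9 > 17:
    d = total
    total -= b
else:
    print(total)
d = total
for d in total:
    total = (total != d) % d[total]
total = b % d

2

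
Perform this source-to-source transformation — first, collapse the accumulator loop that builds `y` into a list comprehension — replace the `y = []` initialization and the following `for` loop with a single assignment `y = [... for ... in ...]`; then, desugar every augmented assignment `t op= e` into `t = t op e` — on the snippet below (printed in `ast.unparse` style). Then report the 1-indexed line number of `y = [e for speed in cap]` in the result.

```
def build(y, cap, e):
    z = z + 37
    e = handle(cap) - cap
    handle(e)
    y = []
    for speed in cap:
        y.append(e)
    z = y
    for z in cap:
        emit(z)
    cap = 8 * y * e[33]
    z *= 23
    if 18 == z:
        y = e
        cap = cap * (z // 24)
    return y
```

5

Transformed code:
def build(y, cap, e):
    z = z + 37
    e = handle(cap) - cap
    handle(e)
    y = [e for speed in cap]
    z = y
    for z in cap:
        emit(z)
    cap = 8 * y * e[33]
    z = z * 23
    if 18 == z:
        y = e
        cap = cap * (z // 24)
    return y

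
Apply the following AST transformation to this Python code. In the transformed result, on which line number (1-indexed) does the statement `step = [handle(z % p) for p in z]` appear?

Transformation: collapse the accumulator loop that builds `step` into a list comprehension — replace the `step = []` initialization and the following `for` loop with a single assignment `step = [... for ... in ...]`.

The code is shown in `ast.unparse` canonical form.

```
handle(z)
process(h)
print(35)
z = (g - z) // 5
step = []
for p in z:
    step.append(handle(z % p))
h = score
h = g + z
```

Transformed code:
handle(z)
process(h)
print(35)
z = (g - z) // 5
step = [handle(z % p) for p in z]
h = score
h = g + z

5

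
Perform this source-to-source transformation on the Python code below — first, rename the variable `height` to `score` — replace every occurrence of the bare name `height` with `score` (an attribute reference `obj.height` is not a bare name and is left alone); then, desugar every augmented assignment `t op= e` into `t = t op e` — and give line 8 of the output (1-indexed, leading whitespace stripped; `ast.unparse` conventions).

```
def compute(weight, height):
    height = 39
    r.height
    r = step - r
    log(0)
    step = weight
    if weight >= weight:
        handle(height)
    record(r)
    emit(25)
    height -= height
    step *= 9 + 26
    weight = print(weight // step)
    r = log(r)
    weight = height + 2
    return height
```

handle(score)

Transformed code:
def compute(weight, score):
    score = 39
    r.height
    r = step - r
    log(0)
    step = weight
    if weight >= weight:
        handle(score)
    record(r)
    emit(25)
    score = score - score
    step = step * (9 + 26)
    weight = print(weight // step)
    r = log(r)
    weight = score + 2
    return score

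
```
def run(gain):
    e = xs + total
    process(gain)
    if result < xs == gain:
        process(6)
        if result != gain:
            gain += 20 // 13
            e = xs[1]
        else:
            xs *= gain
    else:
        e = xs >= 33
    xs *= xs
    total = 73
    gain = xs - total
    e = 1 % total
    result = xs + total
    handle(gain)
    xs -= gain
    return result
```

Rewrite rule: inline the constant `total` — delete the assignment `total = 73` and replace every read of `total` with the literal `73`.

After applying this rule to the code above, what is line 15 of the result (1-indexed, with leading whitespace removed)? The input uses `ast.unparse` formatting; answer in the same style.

Transformed code:
def run(gain):
    e = xs + 73
    process(gain)
    if result < xs == gain:
        process(6)
        if result != gain:
            gain += 20 // 13
            e = xs[1]
        else:
            xs *= gain
    else:
        e = xs >= 33
    xs *= xs
    gain = xs - 73
    e = 1 % 73
    result = xs + 73
    handle(gain)
    xs -= gain
    return result

e = 1 % 73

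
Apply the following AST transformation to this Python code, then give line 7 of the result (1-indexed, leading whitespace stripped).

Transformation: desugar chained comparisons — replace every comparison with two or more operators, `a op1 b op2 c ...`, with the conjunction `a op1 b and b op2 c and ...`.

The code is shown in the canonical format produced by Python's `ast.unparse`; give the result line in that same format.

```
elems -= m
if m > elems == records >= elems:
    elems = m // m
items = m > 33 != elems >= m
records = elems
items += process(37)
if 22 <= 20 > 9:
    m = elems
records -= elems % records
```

Transformed code:
elems -= m
if m > elems and elems == records and (records >= elems):
    elems = m // m
items = m > 33 and 33 != elems and (elems >= m)
records = elems
items += process(37)
if 22 <= 20 and 20 > 9:
    m = elems
records -= elems % records

if 22 <= 20 and 20 > 9:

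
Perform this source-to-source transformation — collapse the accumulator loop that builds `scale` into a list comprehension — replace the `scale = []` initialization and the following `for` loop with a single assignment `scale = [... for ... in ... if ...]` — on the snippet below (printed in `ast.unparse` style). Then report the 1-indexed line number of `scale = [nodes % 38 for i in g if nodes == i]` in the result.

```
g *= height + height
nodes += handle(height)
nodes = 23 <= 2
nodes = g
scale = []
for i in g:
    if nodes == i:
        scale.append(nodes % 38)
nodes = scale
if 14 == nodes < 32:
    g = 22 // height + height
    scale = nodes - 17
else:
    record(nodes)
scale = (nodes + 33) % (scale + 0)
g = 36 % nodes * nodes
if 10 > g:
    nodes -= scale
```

5

Transformed code:
g *= height + height
nodes += handle(height)
nodes = 23 <= 2
nodes = g
scale = [nodes % 38 for i in g if nodes == i]
nodes = scale
if 14 == nodes < 32:
    g = 22 // height + height
    scale = nodes - 17
else:
    record(nodes)
scale = (nodes + 33) % (scale + 0)
g = 36 % nodes * nodes
if 10 > g:
    nodes -= scale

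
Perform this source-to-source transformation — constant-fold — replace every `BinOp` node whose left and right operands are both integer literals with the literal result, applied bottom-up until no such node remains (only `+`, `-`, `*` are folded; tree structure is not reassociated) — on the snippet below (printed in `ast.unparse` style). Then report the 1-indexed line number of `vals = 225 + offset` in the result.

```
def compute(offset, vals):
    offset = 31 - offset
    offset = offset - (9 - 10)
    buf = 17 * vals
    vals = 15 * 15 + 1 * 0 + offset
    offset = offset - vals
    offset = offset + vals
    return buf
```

5

Transformed code:
def compute(offset, vals):
    offset = 31 - offset
    offset = offset - -1
    buf = 17 * vals
    vals = 225 + offset
    offset = offset - vals
    offset = offset + vals
    return buf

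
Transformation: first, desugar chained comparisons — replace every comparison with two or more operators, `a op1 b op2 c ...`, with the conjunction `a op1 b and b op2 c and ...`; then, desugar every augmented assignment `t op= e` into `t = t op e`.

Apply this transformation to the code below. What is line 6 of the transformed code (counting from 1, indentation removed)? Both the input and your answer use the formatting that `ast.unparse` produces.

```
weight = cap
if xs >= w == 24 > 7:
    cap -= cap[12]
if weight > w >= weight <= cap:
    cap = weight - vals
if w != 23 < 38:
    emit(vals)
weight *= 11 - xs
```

if w != 23 and 23 < 38:

Transformed code:
weight = cap
if xs >= w and w == 24 and (24 > 7):
    cap = cap - cap[12]
if weight > w and w >= weight and (weight <= cap):
    cap = weight - vals
if w != 23 and 23 < 38:
    emit(vals)
weight = weight * (11 - xs)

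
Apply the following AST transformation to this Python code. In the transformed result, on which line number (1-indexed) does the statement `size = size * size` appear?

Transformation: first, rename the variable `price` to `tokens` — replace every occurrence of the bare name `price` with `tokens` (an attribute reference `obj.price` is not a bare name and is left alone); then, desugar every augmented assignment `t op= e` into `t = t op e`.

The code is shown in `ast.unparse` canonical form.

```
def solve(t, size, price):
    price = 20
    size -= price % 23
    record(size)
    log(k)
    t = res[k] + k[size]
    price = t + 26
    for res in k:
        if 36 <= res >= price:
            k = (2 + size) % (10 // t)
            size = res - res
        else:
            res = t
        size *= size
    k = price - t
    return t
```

Transformed code:
def solve(t, size, tokens):
    tokens = 20
    size = size - tokens % 23
    record(size)
    log(k)
    t = res[k] + k[size]
    tokens = t + 26
    for res in k:
        if 36 <= res >= tokens:
            k = (2 + size) % (10 // t)
            size = res - res
        else:
            res = t
        size = size * size
    k = tokens - t
    return t

14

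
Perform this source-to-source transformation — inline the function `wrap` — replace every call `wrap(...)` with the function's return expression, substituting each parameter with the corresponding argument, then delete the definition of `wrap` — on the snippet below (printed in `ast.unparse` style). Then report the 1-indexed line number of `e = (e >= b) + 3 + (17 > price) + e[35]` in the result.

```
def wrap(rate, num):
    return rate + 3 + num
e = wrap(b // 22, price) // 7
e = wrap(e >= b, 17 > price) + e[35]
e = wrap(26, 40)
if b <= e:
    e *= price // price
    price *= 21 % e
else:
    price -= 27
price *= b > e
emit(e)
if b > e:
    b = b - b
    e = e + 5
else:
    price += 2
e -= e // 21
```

2

Transformed code:
e = (b // 22 + 3 + price) // 7
e = (e >= b) + 3 + (17 > price) + e[35]
e = 26 + 3 + 40
if b <= e:
    e *= price // price
    price *= 21 % e
else:
    price -= 27
price *= b > e
emit(e)
if b > e:
    b = b - b
    e = e + 5
else:
    price += 2
e -= e // 21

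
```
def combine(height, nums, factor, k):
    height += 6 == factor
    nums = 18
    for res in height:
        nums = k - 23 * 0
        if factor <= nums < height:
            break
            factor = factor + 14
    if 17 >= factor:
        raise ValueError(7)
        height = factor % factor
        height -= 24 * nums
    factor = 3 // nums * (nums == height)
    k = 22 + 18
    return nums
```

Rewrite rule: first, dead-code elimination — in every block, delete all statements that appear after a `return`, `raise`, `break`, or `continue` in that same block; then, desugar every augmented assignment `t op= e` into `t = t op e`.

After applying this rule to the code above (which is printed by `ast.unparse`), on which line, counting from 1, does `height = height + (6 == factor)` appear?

Transformed code:
def combine(height, nums, factor, k):
    height = height + (6 == factor)
    nums = 18
    for res in height:
        nums = k - 23 * 0
        if factor <= nums < height:
            break
    if 17 >= factor:
        raise ValueError(7)
    factor = 3 // nums * (nums == height)
    k = 22 + 18
    return nums

2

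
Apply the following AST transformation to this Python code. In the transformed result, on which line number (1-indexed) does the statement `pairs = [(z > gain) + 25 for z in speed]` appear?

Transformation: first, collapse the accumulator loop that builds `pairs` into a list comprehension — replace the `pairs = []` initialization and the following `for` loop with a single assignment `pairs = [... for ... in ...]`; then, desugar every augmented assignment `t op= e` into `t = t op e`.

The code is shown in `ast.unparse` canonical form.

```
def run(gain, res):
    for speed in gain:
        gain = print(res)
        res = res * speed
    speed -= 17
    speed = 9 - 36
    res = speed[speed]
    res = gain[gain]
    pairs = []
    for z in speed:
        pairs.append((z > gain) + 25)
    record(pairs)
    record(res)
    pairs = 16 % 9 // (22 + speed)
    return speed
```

9

Transformed code:
def run(gain, res):
    for speed in gain:
        gain = print(res)
        res = res * speed
    speed = speed - 17
    speed = 9 - 36
    res = speed[speed]
    res = gain[gain]
    pairs = [(z > gain) + 25 for z in speed]
    record(pairs)
    record(res)
    pairs = 16 % 9 // (22 + speed)
    return speed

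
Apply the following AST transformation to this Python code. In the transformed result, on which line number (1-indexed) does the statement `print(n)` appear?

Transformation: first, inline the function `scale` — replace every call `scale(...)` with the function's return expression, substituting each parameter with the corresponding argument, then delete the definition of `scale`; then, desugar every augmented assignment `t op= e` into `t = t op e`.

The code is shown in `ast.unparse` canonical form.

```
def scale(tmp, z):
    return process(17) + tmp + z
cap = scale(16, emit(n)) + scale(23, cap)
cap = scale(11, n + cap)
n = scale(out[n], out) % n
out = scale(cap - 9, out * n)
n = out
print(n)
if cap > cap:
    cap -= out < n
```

Transformed code:
cap = process(17) + 16 + emit(n) + (process(17) + 23 + cap)
cap = process(17) + 11 + (n + cap)
n = (process(17) + out[n] + out) % n
out = process(17) + (cap - 9) + out * n
n = out
print(n)
if cap > cap:
    cap = cap - (out < n)

6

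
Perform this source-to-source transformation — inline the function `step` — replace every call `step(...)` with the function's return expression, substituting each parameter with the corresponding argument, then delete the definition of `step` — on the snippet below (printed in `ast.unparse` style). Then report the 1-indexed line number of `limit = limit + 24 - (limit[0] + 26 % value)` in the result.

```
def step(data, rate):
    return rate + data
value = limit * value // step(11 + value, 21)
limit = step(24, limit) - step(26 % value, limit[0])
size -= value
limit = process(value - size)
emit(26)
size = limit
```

Transformed code:
value = limit * value // (21 + (11 + value))
limit = limit + 24 - (limit[0] + 26 % value)
size -= value
limit = process(value - size)
emit(26)
size = limit

2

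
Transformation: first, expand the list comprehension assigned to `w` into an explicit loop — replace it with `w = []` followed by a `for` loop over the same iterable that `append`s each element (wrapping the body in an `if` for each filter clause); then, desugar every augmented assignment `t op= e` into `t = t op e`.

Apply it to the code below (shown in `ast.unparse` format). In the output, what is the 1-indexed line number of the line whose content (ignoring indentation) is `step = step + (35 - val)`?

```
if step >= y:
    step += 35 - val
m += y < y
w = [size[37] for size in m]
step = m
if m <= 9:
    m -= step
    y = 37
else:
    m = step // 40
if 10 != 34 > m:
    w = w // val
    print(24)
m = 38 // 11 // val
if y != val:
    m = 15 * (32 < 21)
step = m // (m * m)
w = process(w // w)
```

Transformed code:
if step >= y:
    step = step + (35 - val)
m = m + (y < y)
w = []
for size in m:
    w.append(size[37])
step = m
if m <= 9:
    m = m - step
    y = 37
else:
    m = step // 40
if 10 != 34 > m:
    w = w // val
    print(24)
m = 38 // 11 // val
if y != val:
    m = 15 * (32 < 21)
step = m // (m * m)
w = process(w // w)

2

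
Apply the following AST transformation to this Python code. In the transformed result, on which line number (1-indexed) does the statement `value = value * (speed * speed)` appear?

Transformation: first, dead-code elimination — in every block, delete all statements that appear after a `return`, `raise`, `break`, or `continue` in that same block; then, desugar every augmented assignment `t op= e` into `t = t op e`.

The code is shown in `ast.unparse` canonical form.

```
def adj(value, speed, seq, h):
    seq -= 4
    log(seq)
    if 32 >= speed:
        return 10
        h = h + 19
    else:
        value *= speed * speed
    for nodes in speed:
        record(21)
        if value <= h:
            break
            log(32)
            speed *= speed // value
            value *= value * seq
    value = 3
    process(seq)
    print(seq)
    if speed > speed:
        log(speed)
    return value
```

Transformed code:
def adj(value, speed, seq, h):
    seq = seq - 4
    log(seq)
    if 32 >= speed:
        return 10
    else:
        value = value * (speed * speed)
    for nodes in speed:
        record(21)
        if value <= h:
            break
    value = 3
    process(seq)
    print(seq)
    if speed > speed:
        log(speed)
    return value

7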